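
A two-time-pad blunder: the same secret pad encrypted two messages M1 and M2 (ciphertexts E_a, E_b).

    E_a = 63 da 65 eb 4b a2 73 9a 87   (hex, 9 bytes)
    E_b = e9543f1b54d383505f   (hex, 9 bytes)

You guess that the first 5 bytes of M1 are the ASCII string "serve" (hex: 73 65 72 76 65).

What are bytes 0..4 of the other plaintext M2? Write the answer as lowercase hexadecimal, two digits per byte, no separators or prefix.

f9eb28867a

First, E_a ⊕ E_b = (M1 ⊕ K) ⊕ (M2 ⊕ K) = M1 ⊕ M2, so the key drops out. Then M2 = (M1 ⊕ M2) ⊕ M1 over the first 5 bytes.
byte 0: (63 xor e9) xor 73 = 8a xor 73 = f9
byte 1: (da xor 54) xor 65 = 8e xor 65 = eb
byte 2: (65 xor 3f) xor 72 = 5a xor 72 = 28
byte 3: (eb xor 1b) xor 76 = f0 xor 76 = 86
byte 4: (4b xor 54) xor 65 = 1f xor 65 = 7a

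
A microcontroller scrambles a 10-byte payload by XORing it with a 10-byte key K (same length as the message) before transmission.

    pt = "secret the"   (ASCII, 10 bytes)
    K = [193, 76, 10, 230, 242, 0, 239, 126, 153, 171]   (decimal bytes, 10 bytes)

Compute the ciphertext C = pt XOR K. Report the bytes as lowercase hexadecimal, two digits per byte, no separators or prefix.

b22969949774cf0af1ce

XOR is its own inverse, so applying the key byte-wise gives the result directly.
115 ^ 193 = 178
101 ^  76 =  41
 99 ^  10 = 105
114 ^ 230 = 148
101 ^ 242 = 151
116 ^   0 = 116
 32 ^ 239 = 207
116 ^ 126 =  10
104 ^ 153 = 241
101 ^ 171 = 206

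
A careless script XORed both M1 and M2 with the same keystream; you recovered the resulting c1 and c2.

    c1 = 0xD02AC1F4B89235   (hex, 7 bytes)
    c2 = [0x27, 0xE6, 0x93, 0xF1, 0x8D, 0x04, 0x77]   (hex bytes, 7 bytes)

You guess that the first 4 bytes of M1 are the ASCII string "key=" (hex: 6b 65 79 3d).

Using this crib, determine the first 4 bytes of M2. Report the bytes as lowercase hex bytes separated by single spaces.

First, c1 ⊕ c2 = (M1 ⊕ K) ⊕ (M2 ⊕ K) = M1 ⊕ M2, so the key drops out. Then M2 = (M1 ⊕ M2) ⊕ M1 over the first 4 bytes.
byte 0: (d0 XOR 27) XOR 6b = f7 XOR 6b = 9c
byte 1: (2a XOR e6) XOR 65 = cc XOR 65 = a9
byte 2: (c1 XOR 93) XOR 79 = 52 XOR 79 = 2b
byte 3: (f4 XOR f1) XOR 3d = 05 XOR 3d = 38

9c a9 2b 38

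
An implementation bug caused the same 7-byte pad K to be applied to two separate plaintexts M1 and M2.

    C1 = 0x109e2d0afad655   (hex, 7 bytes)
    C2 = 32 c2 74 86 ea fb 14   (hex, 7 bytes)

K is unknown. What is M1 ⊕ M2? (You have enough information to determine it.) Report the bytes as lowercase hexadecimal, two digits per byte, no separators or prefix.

225c598c102d41

C1 ⊕ C2 = (M1 ⊕ K) ⊕ (M2 ⊕ K) = M1 ⊕ M2 — the shared key cancels under XOR.
10 ^ 32 = 22
9e ^ c2 = 5c
2d ^ 74 = 59
0a ^ 86 = 8c
fa ^ ea = 10
d6 ^ fb = 2d
55 ^ 14 = 41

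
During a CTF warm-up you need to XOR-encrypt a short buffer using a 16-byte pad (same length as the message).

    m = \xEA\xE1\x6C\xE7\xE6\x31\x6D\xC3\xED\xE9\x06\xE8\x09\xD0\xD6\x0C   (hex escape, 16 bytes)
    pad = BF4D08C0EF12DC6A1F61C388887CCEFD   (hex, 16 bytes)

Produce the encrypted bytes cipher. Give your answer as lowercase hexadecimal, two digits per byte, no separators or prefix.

55ac64270923b1a9f288c56081ac18f1

XOR is its own inverse, so applying the key byte-wise gives the result directly.
byte 0: 234 XOR 191 =  85
byte 1: 225 XOR  77 = 172
byte 2: 108 XOR   8 = 100
byte 3: 231 XOR 192 =  39
byte 4: 230 XOR 239 =   9
byte 5:  49 XOR  18 =  35
byte 6: 109 XOR 220 = 177
byte 7: 195 XOR 106 = 169
byte 8: 237 XOR  31 = 242
byte 9: 233 XOR  97 = 136
byte 10:   6 XOR 195 = 197
byte 11: 232 XOR 136 =  96
byte 12:   9 XOR 136 = 129
byte 13: 208 XOR 124 = 172
byte 14: 214 XOR 206 =  24
byte 15:  12 XOR 253 = 241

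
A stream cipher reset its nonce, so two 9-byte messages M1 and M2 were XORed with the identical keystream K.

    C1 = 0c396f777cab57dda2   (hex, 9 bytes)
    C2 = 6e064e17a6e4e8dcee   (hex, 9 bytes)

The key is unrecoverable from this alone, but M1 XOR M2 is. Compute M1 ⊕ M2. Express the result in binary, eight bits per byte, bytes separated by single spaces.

C1 ⊕ C2 = (M1 ⊕ K) ⊕ (M2 ⊕ K) = M1 ⊕ M2 — the shared key cancels under XOR.
0c ⊕ 6e = 62
39 ⊕ 06 = 3f
6f ⊕ 4e = 21
77 ⊕ 17 = 60
7c ⊕ a6 = da
ab ⊕ e4 = 4f
57 ⊕ e8 = bf
dd ⊕ dc = 01
a2 ⊕ ee = 4c

01100010 00111111 00100001 01100000 11011010 01001111 10111111 00000001 01001100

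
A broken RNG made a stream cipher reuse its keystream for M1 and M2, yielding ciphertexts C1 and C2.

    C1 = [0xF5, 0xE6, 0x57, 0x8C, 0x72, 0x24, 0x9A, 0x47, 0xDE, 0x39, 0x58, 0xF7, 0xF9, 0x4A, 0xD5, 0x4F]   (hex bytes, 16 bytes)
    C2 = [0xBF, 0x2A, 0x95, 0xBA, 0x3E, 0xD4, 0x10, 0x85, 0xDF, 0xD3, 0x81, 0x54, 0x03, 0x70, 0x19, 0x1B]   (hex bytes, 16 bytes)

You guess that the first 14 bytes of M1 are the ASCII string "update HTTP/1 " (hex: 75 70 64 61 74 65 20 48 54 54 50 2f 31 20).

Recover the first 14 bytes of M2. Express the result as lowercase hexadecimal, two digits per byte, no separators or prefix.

3fbca6573895aa8a55be898ccb1a

First, C1 ⊕ C2 = (M1 ⊕ K) ⊕ (M2 ⊕ K) = M1 ⊕ M2, so the key drops out. Then M2 = (M1 ⊕ M2) ⊕ M1 over the first 14 bytes.
byte 0: (f5 ⊕ bf) ⊕ 75 = 4a ⊕ 75 = 3f
byte 1: (e6 ⊕ 2a) ⊕ 70 = cc ⊕ 70 = bc
byte 2: (57 ⊕ 95) ⊕ 64 = c2 ⊕ 64 = a6
byte 3: (8c ⊕ ba) ⊕ 61 = 36 ⊕ 61 = 57
byte 4: (72 ⊕ 3e) ⊕ 74 = 4c ⊕ 74 = 38
byte 5: (24 ⊕ d4) ⊕ 65 = f0 ⊕ 65 = 95
byte 6: (9a ⊕ 10) ⊕ 20 = 8a ⊕ 20 = aa
byte 7: (47 ⊕ 85) ⊕ 48 = c2 ⊕ 48 = 8a
byte 8: (de ⊕ df) ⊕ 54 = 01 ⊕ 54 = 55
byte 9: (39 ⊕ d3) ⊕ 54 = ea ⊕ 54 = be
byte 10: (58 ⊕ 81) ⊕ 50 = d9 ⊕ 50 = 89
byte 11: (f7 ⊕ 54) ⊕ 2f = a3 ⊕ 2f = 8c
byte 12: (f9 ⊕ 03) ⊕ 31 = fa ⊕ 31 = cb
byte 13: (4a ⊕ 70) ⊕ 20 = 3a ⊕ 20 = 1a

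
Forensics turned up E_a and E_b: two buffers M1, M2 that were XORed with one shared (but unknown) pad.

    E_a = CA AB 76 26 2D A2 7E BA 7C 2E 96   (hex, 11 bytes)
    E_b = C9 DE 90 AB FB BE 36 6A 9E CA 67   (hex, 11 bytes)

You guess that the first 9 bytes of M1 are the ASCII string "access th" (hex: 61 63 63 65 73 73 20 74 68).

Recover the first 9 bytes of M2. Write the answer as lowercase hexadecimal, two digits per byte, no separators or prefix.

621685e8a56f68a48a

First, E_a ⊕ E_b = (M1 ⊕ K) ⊕ (M2 ⊕ K) = M1 ⊕ M2, so the key drops out. Then M2 = (M1 ⊕ M2) ⊕ M1 over the first 9 bytes.
byte 0: (ca ⊕ c9) ⊕ 61 = 03 ⊕ 61 = 62
byte 1: (ab ⊕ de) ⊕ 63 = 75 ⊕ 63 = 16
byte 2: (76 ⊕ 90) ⊕ 63 = e6 ⊕ 63 = 85
byte 3: (26 ⊕ ab) ⊕ 65 = 8d ⊕ 65 = e8
byte 4: (2d ⊕ fb) ⊕ 73 = d6 ⊕ 73 = a5
byte 5: (a2 ⊕ be) ⊕ 73 = 1c ⊕ 73 = 6f
byte 6: (7e ⊕ 36) ⊕ 20 = 48 ⊕ 20 = 68
byte 7: (ba ⊕ 6a) ⊕ 74 = d0 ⊕ 74 = a4
byte 8: (7c ⊕ 9e) ⊕ 68 = e2 ⊕ 68 = 8a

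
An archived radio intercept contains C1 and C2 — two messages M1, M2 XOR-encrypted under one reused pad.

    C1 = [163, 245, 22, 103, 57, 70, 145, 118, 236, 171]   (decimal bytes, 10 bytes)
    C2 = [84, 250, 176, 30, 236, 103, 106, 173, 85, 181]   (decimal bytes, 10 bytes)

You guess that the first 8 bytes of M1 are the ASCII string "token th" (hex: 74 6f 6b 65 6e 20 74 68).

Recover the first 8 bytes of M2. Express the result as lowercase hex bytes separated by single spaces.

First, C1 ⊕ C2 = (M1 ⊕ K) ⊕ (M2 ⊕ K) = M1 ⊕ M2, so the key drops out. Then M2 = (M1 ⊕ M2) ⊕ M1 over the first 8 bytes.
byte 0: (a3 ^ 54) ^ 74 = f7 ^ 74 = 83
byte 1: (f5 ^ fa) ^ 6f = 0f ^ 6f = 60
byte 2: (16 ^ b0) ^ 6b = a6 ^ 6b = cd
byte 3: (67 ^ 1e) ^ 65 = 79 ^ 65 = 1c
byte 4: (39 ^ ec) ^ 6e = d5 ^ 6e = bb
byte 5: (46 ^ 67) ^ 20 = 21 ^ 20 = 01
byte 6: (91 ^ 6a) ^ 74 = fb ^ 74 = 8f
byte 7: (76 ^ ad) ^ 68 = db ^ 68 = b3

83 60 cd 1c bb 01 8f b3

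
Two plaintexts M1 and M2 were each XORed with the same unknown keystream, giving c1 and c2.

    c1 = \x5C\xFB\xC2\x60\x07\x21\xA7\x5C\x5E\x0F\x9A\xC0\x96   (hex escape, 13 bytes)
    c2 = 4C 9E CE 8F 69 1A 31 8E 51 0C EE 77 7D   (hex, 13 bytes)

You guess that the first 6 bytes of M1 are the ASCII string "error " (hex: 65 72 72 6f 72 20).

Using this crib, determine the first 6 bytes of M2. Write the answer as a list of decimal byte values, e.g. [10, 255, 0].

[117, 23, 126, 128, 28, 27]

First, c1 ⊕ c2 = (M1 ⊕ K) ⊕ (M2 ⊕ K) = M1 ⊕ M2, so the key drops out. Then M2 = (M1 ⊕ M2) ⊕ M1 over the first 6 bytes.
byte 0: (5c ^ 4c) ^ 65 = 10 ^ 65 = 75
byte 1: (fb ^ 9e) ^ 72 = 65 ^ 72 = 17
byte 2: (c2 ^ ce) ^ 72 = 0c ^ 72 = 7e
byte 3: (60 ^ 8f) ^ 6f = ef ^ 6f = 80
byte 4: (07 ^ 69) ^ 72 = 6e ^ 72 = 1c
byte 5: (21 ^ 1a) ^ 20 = 3b ^ 20 = 1b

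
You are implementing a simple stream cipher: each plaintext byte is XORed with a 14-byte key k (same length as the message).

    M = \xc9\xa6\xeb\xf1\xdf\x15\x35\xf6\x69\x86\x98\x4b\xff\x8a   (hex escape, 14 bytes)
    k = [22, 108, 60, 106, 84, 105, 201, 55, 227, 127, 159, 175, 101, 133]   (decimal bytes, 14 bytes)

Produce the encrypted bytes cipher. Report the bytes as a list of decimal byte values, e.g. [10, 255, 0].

XOR is its own inverse, so applying the key byte-wise gives the result directly.
c9 ⊕ 16 = df
a6 ⊕ 6c = ca
eb ⊕ 3c = d7
f1 ⊕ 6a = 9b
df ⊕ 54 = 8b
15 ⊕ 69 = 7c
35 ⊕ c9 = fc
f6 ⊕ 37 = c1
69 ⊕ e3 = 8a
86 ⊕ 7f = f9
98 ⊕ 9f = 07
4b ⊕ af = e4
ff ⊕ 65 = 9a
8a ⊕ 85 = 0f

[223, 202, 215, 155, 139, 124, 252, 193, 138, 249, 7, 228, 154, 15]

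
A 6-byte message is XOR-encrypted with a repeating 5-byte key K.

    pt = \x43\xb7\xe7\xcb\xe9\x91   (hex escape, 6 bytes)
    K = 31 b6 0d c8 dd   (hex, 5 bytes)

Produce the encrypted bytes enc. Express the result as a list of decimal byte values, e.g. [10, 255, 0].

The 5-byte key repeats, so the effective keystream is 31 b6 0d c8 dd 31.
byte 0:  67 XOR  49 = 114
byte 1: 183 XOR 182 =   1
byte 2: 231 XOR  13 = 234
byte 3: 203 XOR 200 =   3
byte 4: 233 XOR 221 =  52
byte 5: 145 XOR  49 = 160

[114, 1, 234, 3, 52, 160]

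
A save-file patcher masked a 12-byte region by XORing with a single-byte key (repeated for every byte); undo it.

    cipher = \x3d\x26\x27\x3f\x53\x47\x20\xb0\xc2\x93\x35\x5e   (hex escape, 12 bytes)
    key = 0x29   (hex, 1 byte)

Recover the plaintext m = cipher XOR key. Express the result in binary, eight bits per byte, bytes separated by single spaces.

00010100 00001111 00001110 00010110 01111010 01101110 00001001 10011001 11101011 10111010 00011100 01110111

The 1-byte key repeats, so the effective keystream is 29 29 29 29 29 29 29 29 29 29 29 29.
byte 0: 3d xor 29 = 14
byte 1: 26 xor 29 = 0f
byte 2: 27 xor 29 = 0e
byte 3: 3f xor 29 = 16
byte 4: 53 xor 29 = 7a
byte 5: 47 xor 29 = 6e
byte 6: 20 xor 29 = 09
byte 7: b0 xor 29 = 99
byte 8: c2 xor 29 = eb
byte 9: 93 xor 29 = ba
byte 10: 35 xor 29 = 1c
byte 11: 5e xor 29 = 77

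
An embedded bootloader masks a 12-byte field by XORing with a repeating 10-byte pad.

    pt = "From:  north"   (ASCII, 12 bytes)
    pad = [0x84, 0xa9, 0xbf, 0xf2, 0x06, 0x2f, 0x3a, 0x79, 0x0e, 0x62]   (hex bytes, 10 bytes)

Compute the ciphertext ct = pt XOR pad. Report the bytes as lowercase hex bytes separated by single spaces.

c2 db d0 9f 3c 0f 1a 17 61 10 f0 c1

The 10-byte key repeats, so the effective keystream is 84 a9 bf f2 06 2f 3a 79 0e 62 84 a9.
byte 0: 46 ⊕ 84 = c2
byte 1: 72 ⊕ a9 = db
byte 2: 6f ⊕ bf = d0
byte 3: 6d ⊕ f2 = 9f
byte 4: 3a ⊕ 06 = 3c
byte 5: 20 ⊕ 2f = 0f
byte 6: 20 ⊕ 3a = 1a
byte 7: 6e ⊕ 79 = 17
byte 8: 6f ⊕ 0e = 61
byte 9: 72 ⊕ 62 = 10
byte 10: 74 ⊕ 84 = f0
byte 11: 68 ⊕ a9 = c1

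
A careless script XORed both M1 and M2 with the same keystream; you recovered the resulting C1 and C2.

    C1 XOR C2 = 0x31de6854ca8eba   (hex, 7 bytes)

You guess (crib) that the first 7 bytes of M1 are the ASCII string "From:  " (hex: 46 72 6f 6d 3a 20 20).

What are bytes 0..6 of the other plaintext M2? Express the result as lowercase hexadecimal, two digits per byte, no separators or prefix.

Since C1 ⊕ C2 = M1 ⊕ M2, XORing with the guessed M1 bytes yields the corresponding M2 bytes: M2 = (C1 ⊕ C2) ⊕ M1.
31 XOR 46 = 77
de XOR 72 = ac
68 XOR 6f = 07
54 XOR 6d = 39
ca XOR 3a = f0
8e XOR 20 = ae
ba XOR 20 = 9a

77ac0739f0ae9a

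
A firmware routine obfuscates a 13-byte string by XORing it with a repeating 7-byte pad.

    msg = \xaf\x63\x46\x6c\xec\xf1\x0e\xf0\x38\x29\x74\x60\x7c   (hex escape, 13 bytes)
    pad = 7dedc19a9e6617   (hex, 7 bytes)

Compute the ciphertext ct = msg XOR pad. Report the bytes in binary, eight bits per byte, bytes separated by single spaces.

11010010 10001110 10000111 11110110 01110010 10010111 00011001 10001101 11010101 11101000 11101110 11111110 00011010

The 7-byte key repeats, so the effective keystream is 7d ed c1 9a 9e 66 17 7d ed c1 9a 9e 66.
byte 0: 175 XOR 125 = 210
byte 1:  99 XOR 237 = 142
byte 2:  70 XOR 193 = 135
byte 3: 108 XOR 154 = 246
byte 4: 236 XOR 158 = 114
byte 5: 241 XOR 102 = 151
byte 6:  14 XOR  23 =  25
byte 7: 240 XOR 125 = 141
byte 8:  56 XOR 237 = 213
byte 9:  41 XOR 193 = 232
byte 10: 116 XOR 154 = 238
byte 11:  96 XOR 158 = 254
byte 12: 124 XOR 102 =  26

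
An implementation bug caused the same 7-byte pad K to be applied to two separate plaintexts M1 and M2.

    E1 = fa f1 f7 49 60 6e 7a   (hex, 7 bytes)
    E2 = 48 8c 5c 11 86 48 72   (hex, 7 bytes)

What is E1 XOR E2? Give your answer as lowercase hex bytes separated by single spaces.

E1 ⊕ E2 = (M1 ⊕ K) ⊕ (M2 ⊕ K) = M1 ⊕ M2 — the shared key cancels under XOR.
fa xor 48 = b2
f1 xor 8c = 7d
f7 xor 5c = ab
49 xor 11 = 58
60 xor 86 = e6
6e xor 48 = 26
7a xor 72 = 08

b2 7d ab 58 e6 26 08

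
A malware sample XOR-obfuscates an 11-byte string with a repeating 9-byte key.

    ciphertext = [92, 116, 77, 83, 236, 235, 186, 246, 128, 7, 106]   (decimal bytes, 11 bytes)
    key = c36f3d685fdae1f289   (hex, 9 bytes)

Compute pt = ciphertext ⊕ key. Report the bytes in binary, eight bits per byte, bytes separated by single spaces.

10011111 00011011 01110000 00111011 10110011 00110001 01011011 00000100 00001001 11000100 00000101

The 9-byte key repeats, so the effective keystream is c3 6f 3d 68 5f da e1 f2 89 c3 6f.
byte 0: 5c XOR c3 = 9f
byte 1: 74 XOR 6f = 1b
byte 2: 4d XOR 3d = 70
byte 3: 53 XOR 68 = 3b
byte 4: ec XOR 5f = b3
byte 5: eb XOR da = 31
byte 6: ba XOR e1 = 5b
byte 7: f6 XOR f2 = 04
byte 8: 80 XOR 89 = 09
byte 9: 07 XOR c3 = c4
byte 10: 6a XOR 6f = 05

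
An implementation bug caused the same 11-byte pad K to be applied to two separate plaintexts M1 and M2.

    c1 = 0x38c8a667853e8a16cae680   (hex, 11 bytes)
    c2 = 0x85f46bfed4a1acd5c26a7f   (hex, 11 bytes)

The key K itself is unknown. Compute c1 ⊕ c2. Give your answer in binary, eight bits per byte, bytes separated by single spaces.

10111101 00111100 11001101 10011001 01010001 10011111 00100110 11000011 00001000 10001100 11111111

c1 ⊕ c2 = (M1 ⊕ K) ⊕ (M2 ⊕ K) = M1 ⊕ M2 — the shared key cancels under XOR.
 56 ⊕ 133 = 189
200 ⊕ 244 =  60
166 ⊕ 107 = 205
103 ⊕ 254 = 153
133 ⊕ 212 =  81
 62 ⊕ 161 = 159
138 ⊕ 172 =  38
 22 ⊕ 213 = 195
202 ⊕ 194 =   8
230 ⊕ 106 = 140
128 ⊕ 127 = 255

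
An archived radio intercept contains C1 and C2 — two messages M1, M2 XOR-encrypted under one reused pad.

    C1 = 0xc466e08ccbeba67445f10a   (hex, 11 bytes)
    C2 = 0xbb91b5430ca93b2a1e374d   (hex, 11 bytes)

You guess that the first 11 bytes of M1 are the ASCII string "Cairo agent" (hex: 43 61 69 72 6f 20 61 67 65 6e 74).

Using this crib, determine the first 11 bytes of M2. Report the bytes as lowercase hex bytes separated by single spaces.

3c 96 3c bd a8 62 fc 39 3e a8 33

First, C1 ⊕ C2 = (M1 ⊕ K) ⊕ (M2 ⊕ K) = M1 ⊕ M2, so the key drops out. Then M2 = (M1 ⊕ M2) ⊕ M1 over the first 11 bytes.
byte 0: (c4 xor bb) xor 43 = 7f xor 43 = 3c
byte 1: (66 xor 91) xor 61 = f7 xor 61 = 96
byte 2: (e0 xor b5) xor 69 = 55 xor 69 = 3c
byte 3: (8c xor 43) xor 72 = cf xor 72 = bd
byte 4: (cb xor 0c) xor 6f = c7 xor 6f = a8
byte 5: (eb xor a9) xor 20 = 42 xor 20 = 62
byte 6: (a6 xor 3b) xor 61 = 9d xor 61 = fc
byte 7: (74 xor 2a) xor 67 = 5e xor 67 = 39
byte 8: (45 xor 1e) xor 65 = 5b xor 65 = 3e
byte 9: (f1 xor 37) xor 6e = c6 xor 6e = a8
byte 10: (0a xor 4d) xor 74 = 47 xor 74 = 33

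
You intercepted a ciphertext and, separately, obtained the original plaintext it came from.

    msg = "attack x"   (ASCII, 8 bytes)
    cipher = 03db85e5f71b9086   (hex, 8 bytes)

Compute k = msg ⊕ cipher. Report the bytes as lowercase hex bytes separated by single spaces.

Since cipher = msg ⊕ k, XORing both sides with msg gives k = msg ⊕ cipher.
byte 0: 61 ⊕ 03 = 62
byte 1: 74 ⊕ db = af
byte 2: 74 ⊕ 85 = f1
byte 3: 61 ⊕ e5 = 84
byte 4: 63 ⊕ f7 = 94
byte 5: 6b ⊕ 1b = 70
byte 6: 20 ⊕ 90 = b0
byte 7: 78 ⊕ 86 = fe

62 af f1 84 94 70 b0 fe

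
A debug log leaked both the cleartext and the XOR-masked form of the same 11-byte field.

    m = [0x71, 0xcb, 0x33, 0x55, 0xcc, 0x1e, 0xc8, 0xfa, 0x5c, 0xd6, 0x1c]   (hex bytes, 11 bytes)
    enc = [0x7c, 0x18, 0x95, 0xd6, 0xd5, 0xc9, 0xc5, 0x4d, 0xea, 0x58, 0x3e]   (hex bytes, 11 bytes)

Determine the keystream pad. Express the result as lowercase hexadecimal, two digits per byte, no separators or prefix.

Since enc = m ⊕ pad, XORing both sides with m gives pad = m ⊕ enc.
byte 0: 01110001 ⊕ 01111100 = 00001101
byte 1: 11001011 ⊕ 00011000 = 11010011
byte 2: 00110011 ⊕ 10010101 = 10100110
byte 3: 01010101 ⊕ 11010110 = 10000011
byte 4: 11001100 ⊕ 11010101 = 00011001
byte 5: 00011110 ⊕ 11001001 = 11010111
byte 6: 11001000 ⊕ 11000101 = 00001101
byte 7: 11111010 ⊕ 01001101 = 10110111
byte 8: 01011100 ⊕ 11101010 = 10110110
byte 9: 11010110 ⊕ 01011000 = 10001110
byte 10: 00011100 ⊕ 00111110 = 00100010

0dd3a68319d70db7b68e22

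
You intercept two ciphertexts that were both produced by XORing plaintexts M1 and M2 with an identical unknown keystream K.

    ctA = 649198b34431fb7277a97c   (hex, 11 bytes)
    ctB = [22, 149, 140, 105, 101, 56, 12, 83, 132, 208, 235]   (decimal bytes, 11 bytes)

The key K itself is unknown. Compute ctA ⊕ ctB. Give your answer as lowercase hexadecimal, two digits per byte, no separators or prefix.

720414da2109f721f37997

ctA ⊕ ctB = (M1 ⊕ K) ⊕ (M2 ⊕ K) = M1 ⊕ M2 — the shared key cancels under XOR.
64 xor 16 = 72
91 xor 95 = 04
98 xor 8c = 14
b3 xor 69 = da
44 xor 65 = 21
31 xor 38 = 09
fb xor 0c = f7
72 xor 53 = 21
77 xor 84 = f3
a9 xor d0 = 79
7c xor eb = 97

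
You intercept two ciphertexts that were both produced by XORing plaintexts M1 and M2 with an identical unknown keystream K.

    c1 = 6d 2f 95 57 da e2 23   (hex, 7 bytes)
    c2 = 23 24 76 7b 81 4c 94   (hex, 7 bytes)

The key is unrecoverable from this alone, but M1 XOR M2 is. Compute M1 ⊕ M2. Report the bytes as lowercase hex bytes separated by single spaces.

c1 ⊕ c2 = (M1 ⊕ K) ⊕ (M2 ⊕ K) = M1 ⊕ M2 — the shared key cancels under XOR.
01101101 xor 00100011 = 01001110
00101111 xor 00100100 = 00001011
10010101 xor 01110110 = 11100011
01010111 xor 01111011 = 00101100
11011010 xor 10000001 = 01011011
11100010 xor 01001100 = 10101110
00100011 xor 10010100 = 10110111

4e 0b e3 2c 5b ae b7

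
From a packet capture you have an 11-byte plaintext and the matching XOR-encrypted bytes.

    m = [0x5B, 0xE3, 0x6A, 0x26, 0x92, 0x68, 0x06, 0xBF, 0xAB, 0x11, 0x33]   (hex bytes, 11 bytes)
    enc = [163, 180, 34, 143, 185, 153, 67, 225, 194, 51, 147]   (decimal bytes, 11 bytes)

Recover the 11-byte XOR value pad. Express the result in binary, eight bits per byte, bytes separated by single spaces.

Since enc = m ⊕ pad, XORing both sides with m gives pad = m ⊕ enc.
byte 0:  91 XOR 163 = 248
byte 1: 227 XOR 180 =  87
byte 2: 106 XOR  34 =  72
byte 3:  38 XOR 143 = 169
byte 4: 146 XOR 185 =  43
byte 5: 104 XOR 153 = 241
byte 6:   6 XOR  67 =  69
byte 7: 191 XOR 225 =  94
byte 8: 171 XOR 194 = 105
byte 9:  17 XOR  51 =  34
byte 10:  51 XOR 147 = 160

11111000 01010111 01001000 10101001 00101011 11110001 01000101 01011110 01101001 00100010 10100000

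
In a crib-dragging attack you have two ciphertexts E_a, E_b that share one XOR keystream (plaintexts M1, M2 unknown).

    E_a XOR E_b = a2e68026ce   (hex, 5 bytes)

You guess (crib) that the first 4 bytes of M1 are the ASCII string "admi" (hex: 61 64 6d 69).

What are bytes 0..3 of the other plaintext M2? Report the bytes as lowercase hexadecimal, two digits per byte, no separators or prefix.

Since E_a ⊕ E_b = M1 ⊕ M2, XORing with the guessed M1 bytes yields the corresponding M2 bytes: M2 = (E_a ⊕ E_b) ⊕ M1.
162 xor  97 = 195
230 xor 100 = 130
128 xor 109 = 237
 38 xor 105 =  79

c382ed4f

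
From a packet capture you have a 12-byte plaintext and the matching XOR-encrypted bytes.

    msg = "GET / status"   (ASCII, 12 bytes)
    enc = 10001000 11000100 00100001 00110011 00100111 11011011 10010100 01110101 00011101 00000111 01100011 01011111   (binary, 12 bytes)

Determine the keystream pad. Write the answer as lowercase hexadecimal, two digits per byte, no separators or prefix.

cf81751308fbe7017c73162c

Since enc = msg ⊕ pad, XORing both sides with msg gives pad = msg ⊕ enc.
47 ⊕ 88 = cf
45 ⊕ c4 = 81
54 ⊕ 21 = 75
20 ⊕ 33 = 13
2f ⊕ 27 = 08
20 ⊕ db = fb
73 ⊕ 94 = e7
74 ⊕ 75 = 01
61 ⊕ 1d = 7c
74 ⊕ 07 = 73
75 ⊕ 63 = 16
73 ⊕ 5f = 2c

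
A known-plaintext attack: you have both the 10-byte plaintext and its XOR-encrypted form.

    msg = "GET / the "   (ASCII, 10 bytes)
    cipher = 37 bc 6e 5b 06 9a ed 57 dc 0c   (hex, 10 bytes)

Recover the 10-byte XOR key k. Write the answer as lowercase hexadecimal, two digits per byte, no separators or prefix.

Since cipher = msg ⊕ k, XORing both sides with msg gives k = msg ⊕ cipher.
47 XOR 37 = 70
45 XOR bc = f9
54 XOR 6e = 3a
20 XOR 5b = 7b
2f XOR 06 = 29
20 XOR 9a = ba
74 XOR ed = 99
68 XOR 57 = 3f
65 XOR dc = b9
20 XOR 0c = 2c

70f93a7b29ba993fb92c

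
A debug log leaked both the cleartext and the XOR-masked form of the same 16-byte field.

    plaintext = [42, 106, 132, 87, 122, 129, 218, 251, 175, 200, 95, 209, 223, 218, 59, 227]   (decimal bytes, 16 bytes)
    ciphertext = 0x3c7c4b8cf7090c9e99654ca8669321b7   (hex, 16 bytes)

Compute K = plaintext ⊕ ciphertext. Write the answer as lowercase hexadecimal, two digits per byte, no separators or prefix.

Since ciphertext = plaintext ⊕ K, XORing both sides with plaintext gives K = plaintext ⊕ ciphertext.
2a ⊕ 3c = 16
6a ⊕ 7c = 16
84 ⊕ 4b = cf
57 ⊕ 8c = db
7a ⊕ f7 = 8d
81 ⊕ 09 = 88
da ⊕ 0c = d6
fb ⊕ 9e = 65
af ⊕ 99 = 36
c8 ⊕ 65 = ad
5f ⊕ 4c = 13
d1 ⊕ a8 = 79
df ⊕ 66 = b9
da ⊕ 93 = 49
3b ⊕ 21 = 1a
e3 ⊕ b7 = 54

1616cfdb8d88d66536ad1379b9491a54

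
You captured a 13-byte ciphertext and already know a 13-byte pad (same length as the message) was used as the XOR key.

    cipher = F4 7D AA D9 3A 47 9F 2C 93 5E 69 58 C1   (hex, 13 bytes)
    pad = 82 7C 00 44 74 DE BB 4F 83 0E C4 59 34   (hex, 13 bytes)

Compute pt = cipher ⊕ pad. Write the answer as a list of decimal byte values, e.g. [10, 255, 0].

XOR is its own inverse, so applying the key byte-wise gives the result directly.
byte 0: f4 XOR 82 = 76
byte 1: 7d XOR 7c = 01
byte 2: aa XOR 00 = aa
byte 3: d9 XOR 44 = 9d
byte 4: 3a XOR 74 = 4e
byte 5: 47 XOR de = 99
byte 6: 9f XOR bb = 24
byte 7: 2c XOR 4f = 63
byte 8: 93 XOR 83 = 10
byte 9: 5e XOR 0e = 50
byte 10: 69 XOR c4 = ad
byte 11: 58 XOR 59 = 01
byte 12: c1 XOR 34 = f5

[118, 1, 170, 157, 78, 153, 36, 99, 16, 80, 173, 1, 245]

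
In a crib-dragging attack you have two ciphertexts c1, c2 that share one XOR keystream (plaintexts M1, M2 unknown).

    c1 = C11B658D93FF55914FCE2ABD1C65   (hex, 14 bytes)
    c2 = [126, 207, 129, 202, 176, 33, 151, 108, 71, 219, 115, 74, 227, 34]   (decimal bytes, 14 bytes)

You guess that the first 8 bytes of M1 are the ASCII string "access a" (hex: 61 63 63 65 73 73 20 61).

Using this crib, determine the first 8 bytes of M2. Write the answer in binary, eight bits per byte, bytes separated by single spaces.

11011110 10110111 10000111 00100010 01010000 10101101 11100010 10011100

First, c1 ⊕ c2 = (M1 ⊕ K) ⊕ (M2 ⊕ K) = M1 ⊕ M2, so the key drops out. Then M2 = (M1 ⊕ M2) ⊕ M1 over the first 8 bytes.
byte 0: (c1 ^ 7e) ^ 61 = bf ^ 61 = de
byte 1: (1b ^ cf) ^ 63 = d4 ^ 63 = b7
byte 2: (65 ^ 81) ^ 63 = e4 ^ 63 = 87
byte 3: (8d ^ ca) ^ 65 = 47 ^ 65 = 22
byte 4: (93 ^ b0) ^ 73 = 23 ^ 73 = 50
byte 5: (ff ^ 21) ^ 73 = de ^ 73 = ad
byte 6: (55 ^ 97) ^ 20 = c2 ^ 20 = e2
byte 7: (91 ^ 6c) ^ 61 = fd ^ 61 = 9c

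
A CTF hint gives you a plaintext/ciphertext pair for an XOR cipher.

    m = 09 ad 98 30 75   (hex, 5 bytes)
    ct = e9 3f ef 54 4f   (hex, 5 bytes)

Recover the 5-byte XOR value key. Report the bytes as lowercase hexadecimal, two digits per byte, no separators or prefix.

e09277643a

Since ct = m ⊕ key, XORing both sides with m gives key = m ⊕ ct.
byte 0:   9 XOR 233 = 224
byte 1: 173 XOR  63 = 146
byte 2: 152 XOR 239 = 119
byte 3:  48 XOR  84 = 100
byte 4: 117 XOR  79 =  58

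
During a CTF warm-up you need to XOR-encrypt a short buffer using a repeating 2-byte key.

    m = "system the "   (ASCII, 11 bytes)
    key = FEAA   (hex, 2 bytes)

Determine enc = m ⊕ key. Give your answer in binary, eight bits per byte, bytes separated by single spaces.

10001101 11010011 10001101 11011110 10011011 11000111 11011110 11011110 10010110 11001111 11011110

The 2-byte key repeats, so the effective keystream is fe aa fe aa fe aa fe aa fe aa fe.
byte 0: 73 ⊕ fe = 8d
byte 1: 79 ⊕ aa = d3
byte 2: 73 ⊕ fe = 8d
byte 3: 74 ⊕ aa = de
byte 4: 65 ⊕ fe = 9b
byte 5: 6d ⊕ aa = c7
byte 6: 20 ⊕ fe = de
byte 7: 74 ⊕ aa = de
byte 8: 68 ⊕ fe = 96
byte 9: 65 ⊕ aa = cf
byte 10: 20 ⊕ fe = de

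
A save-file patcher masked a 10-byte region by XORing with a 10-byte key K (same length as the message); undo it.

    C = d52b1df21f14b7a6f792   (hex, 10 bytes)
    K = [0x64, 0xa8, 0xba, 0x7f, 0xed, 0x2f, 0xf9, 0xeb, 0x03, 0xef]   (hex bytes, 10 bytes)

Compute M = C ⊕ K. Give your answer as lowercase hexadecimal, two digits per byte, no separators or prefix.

b183a78df23b4e4df47d

byte 0: d5 xor 64 = b1
byte 1: 2b xor a8 = 83
byte 2: 1d xor ba = a7
byte 3: f2 xor 7f = 8d
byte 4: 1f xor ed = f2
byte 5: 14 xor 2f = 3b
byte 6: b7 xor f9 = 4e
byte 7: a6 xor eb = 4d
byte 8: f7 xor 03 = f4
byte 9: 92 xor ef = 7d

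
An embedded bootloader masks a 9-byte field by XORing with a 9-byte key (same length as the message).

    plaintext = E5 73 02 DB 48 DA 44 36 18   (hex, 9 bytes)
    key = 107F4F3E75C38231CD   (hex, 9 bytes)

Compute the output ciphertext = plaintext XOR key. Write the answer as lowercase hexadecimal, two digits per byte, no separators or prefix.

f50c4de53d19c607d5

e5 ^ 10 = f5
73 ^ 7f = 0c
02 ^ 4f = 4d
db ^ 3e = e5
48 ^ 75 = 3d
da ^ c3 = 19
44 ^ 82 = c6
36 ^ 31 = 07
18 ^ cd = d5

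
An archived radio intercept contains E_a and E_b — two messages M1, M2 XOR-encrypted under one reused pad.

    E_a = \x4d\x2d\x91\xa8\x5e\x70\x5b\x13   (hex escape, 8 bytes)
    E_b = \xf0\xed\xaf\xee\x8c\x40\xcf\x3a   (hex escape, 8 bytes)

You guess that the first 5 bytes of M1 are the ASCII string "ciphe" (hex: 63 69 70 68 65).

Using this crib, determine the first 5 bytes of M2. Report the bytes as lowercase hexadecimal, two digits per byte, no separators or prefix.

dea94e2eb7

First, E_a ⊕ E_b = (M1 ⊕ K) ⊕ (M2 ⊕ K) = M1 ⊕ M2, so the key drops out. Then M2 = (M1 ⊕ M2) ⊕ M1 over the first 5 bytes.
byte 0: (4d ^ f0) ^ 63 = bd ^ 63 = de
byte 1: (2d ^ ed) ^ 69 = c0 ^ 69 = a9
byte 2: (91 ^ af) ^ 70 = 3e ^ 70 = 4e
byte 3: (a8 ^ ee) ^ 68 = 46 ^ 68 = 2e
byte 4: (5e ^ 8c) ^ 65 = d2 ^ 65 = b7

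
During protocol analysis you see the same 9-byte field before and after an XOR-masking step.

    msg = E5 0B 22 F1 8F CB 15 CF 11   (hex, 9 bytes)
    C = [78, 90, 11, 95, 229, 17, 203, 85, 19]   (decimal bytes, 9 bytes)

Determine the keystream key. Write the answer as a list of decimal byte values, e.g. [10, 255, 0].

[171, 81, 41, 174, 106, 218, 222, 154, 2]

Since C = msg ⊕ key, XORing both sides with msg gives key = msg ⊕ C.
11100101 XOR 01001110 = 10101011
00001011 XOR 01011010 = 01010001
00100010 XOR 00001011 = 00101001
11110001 XOR 01011111 = 10101110
10001111 XOR 11100101 = 01101010
11001011 XOR 00010001 = 11011010
00010101 XOR 11001011 = 11011110
11001111 XOR 01010101 = 10011010
00010001 XOR 00010011 = 00000010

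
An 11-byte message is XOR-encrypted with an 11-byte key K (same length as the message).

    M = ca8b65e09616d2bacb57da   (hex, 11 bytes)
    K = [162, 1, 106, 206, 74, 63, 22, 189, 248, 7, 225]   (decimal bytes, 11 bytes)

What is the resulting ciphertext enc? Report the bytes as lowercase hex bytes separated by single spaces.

68 8a 0f 2e dc 29 c4 07 33 50 3b

202 XOR 162 = 104
139 XOR   1 = 138
101 XOR 106 =  15
224 XOR 206 =  46
150 XOR  74 = 220
 22 XOR  63 =  41
210 XOR  22 = 196
186 XOR 189 =   7
203 XOR 248 =  51
 87 XOR   7 =  80
218 XOR 225 =  59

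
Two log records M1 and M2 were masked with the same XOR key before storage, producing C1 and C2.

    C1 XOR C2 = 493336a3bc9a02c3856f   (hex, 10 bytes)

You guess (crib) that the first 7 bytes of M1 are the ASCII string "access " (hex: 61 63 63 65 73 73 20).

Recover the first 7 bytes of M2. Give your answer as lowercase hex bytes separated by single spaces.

Since C1 ⊕ C2 = M1 ⊕ M2, XORing with the guessed M1 bytes yields the corresponding M2 bytes: M2 = (C1 ⊕ C2) ⊕ M1.
byte 0: 49 xor 61 = 28
byte 1: 33 xor 63 = 50
byte 2: 36 xor 63 = 55
byte 3: a3 xor 65 = c6
byte 4: bc xor 73 = cf
byte 5: 9a xor 73 = e9
byte 6: 02 xor 20 = 22

28 50 55 c6 cf e9 22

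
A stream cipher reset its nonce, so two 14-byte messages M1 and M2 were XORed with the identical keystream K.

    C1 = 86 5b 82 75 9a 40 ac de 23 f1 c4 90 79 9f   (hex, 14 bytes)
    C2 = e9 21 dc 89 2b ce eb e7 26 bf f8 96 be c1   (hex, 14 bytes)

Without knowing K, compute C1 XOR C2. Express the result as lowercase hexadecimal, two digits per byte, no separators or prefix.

6f7a5efcb18e4739054e3c06c75e

C1 ⊕ C2 = (M1 ⊕ K) ⊕ (M2 ⊕ K) = M1 ⊕ M2 — the shared key cancels under XOR.
10000110 ⊕ 11101001 = 01101111
01011011 ⊕ 00100001 = 01111010
10000010 ⊕ 11011100 = 01011110
01110101 ⊕ 10001001 = 11111100
10011010 ⊕ 00101011 = 10110001
01000000 ⊕ 11001110 = 10001110
10101100 ⊕ 11101011 = 01000111
11011110 ⊕ 11100111 = 00111001
00100011 ⊕ 00100110 = 00000101
11110001 ⊕ 10111111 = 01001110
11000100 ⊕ 11111000 = 00111100
10010000 ⊕ 10010110 = 00000110
01111001 ⊕ 10111110 = 11000111
10011111 ⊕ 11000001 = 01011110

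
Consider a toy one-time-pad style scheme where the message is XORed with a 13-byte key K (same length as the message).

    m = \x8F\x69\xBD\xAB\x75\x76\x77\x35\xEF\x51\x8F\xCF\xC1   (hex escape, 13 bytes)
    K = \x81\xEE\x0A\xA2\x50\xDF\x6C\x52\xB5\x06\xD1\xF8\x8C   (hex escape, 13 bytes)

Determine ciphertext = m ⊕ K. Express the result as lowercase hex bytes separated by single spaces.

0e 87 b7 09 25 a9 1b 67 5a 57 5e 37 4d

XOR is its own inverse, so applying the key byte-wise gives the result directly.
byte 0: 143 ^ 129 =  14
byte 1: 105 ^ 238 = 135
byte 2: 189 ^  10 = 183
byte 3: 171 ^ 162 =   9
byte 4: 117 ^  80 =  37
byte 5: 118 ^ 223 = 169
byte 6: 119 ^ 108 =  27
byte 7:  53 ^  82 = 103
byte 8: 239 ^ 181 =  90
byte 9:  81 ^   6 =  87
byte 10: 143 ^ 209 =  94
byte 11: 207 ^ 248 =  55
byte 12: 193 ^ 140 =  77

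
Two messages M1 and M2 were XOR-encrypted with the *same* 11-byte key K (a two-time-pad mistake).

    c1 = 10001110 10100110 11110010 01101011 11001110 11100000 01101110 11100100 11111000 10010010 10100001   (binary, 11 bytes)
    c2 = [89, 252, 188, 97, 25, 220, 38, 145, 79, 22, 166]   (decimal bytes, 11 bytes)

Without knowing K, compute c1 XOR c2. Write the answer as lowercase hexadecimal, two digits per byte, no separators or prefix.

c1 ⊕ c2 = (M1 ⊕ K) ⊕ (M2 ⊕ K) = M1 ⊕ M2 — the shared key cancels under XOR.
8e ⊕ 59 = d7
a6 ⊕ fc = 5a
f2 ⊕ bc = 4e
6b ⊕ 61 = 0a
ce ⊕ 19 = d7
e0 ⊕ dc = 3c
6e ⊕ 26 = 48
e4 ⊕ 91 = 75
f8 ⊕ 4f = b7
92 ⊕ 16 = 84
a1 ⊕ a6 = 07

d75a4e0ad73c4875b78407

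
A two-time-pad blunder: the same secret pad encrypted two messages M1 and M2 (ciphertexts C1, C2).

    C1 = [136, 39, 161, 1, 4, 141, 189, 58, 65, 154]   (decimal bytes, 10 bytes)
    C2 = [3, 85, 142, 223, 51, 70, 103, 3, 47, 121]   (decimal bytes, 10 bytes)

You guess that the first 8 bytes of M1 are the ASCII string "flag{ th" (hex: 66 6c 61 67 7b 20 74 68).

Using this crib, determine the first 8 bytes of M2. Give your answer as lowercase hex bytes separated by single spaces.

ed 1e 4e b9 4c eb ae 51

First, C1 ⊕ C2 = (M1 ⊕ K) ⊕ (M2 ⊕ K) = M1 ⊕ M2, so the key drops out. Then M2 = (M1 ⊕ M2) ⊕ M1 over the first 8 bytes.
byte 0: (88 xor 03) xor 66 = 8b xor 66 = ed
byte 1: (27 xor 55) xor 6c = 72 xor 6c = 1e
byte 2: (a1 xor 8e) xor 61 = 2f xor 61 = 4e
byte 3: (01 xor df) xor 67 = de xor 67 = b9
byte 4: (04 xor 33) xor 7b = 37 xor 7b = 4c
byte 5: (8d xor 46) xor 20 = cb xor 20 = eb
byte 6: (bd xor 67) xor 74 = da xor 74 = ae
byte 7: (3a xor 03) xor 68 = 39 xor 68 = 51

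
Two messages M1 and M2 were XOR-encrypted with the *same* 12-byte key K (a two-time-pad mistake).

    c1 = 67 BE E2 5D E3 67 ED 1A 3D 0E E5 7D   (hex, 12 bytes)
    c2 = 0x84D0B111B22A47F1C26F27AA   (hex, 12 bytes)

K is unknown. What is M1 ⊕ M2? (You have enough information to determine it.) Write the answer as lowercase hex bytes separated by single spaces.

c1 ⊕ c2 = (M1 ⊕ K) ⊕ (M2 ⊕ K) = M1 ⊕ M2 — the shared key cancels under XOR.
byte 0: 103 XOR 132 = 227
byte 1: 190 XOR 208 = 110
byte 2: 226 XOR 177 =  83
byte 3:  93 XOR  17 =  76
byte 4: 227 XOR 178 =  81
byte 5: 103 XOR  42 =  77
byte 6: 237 XOR  71 = 170
byte 7:  26 XOR 241 = 235
byte 8:  61 XOR 194 = 255
byte 9:  14 XOR 111 =  97
byte 10: 229 XOR  39 = 194
byte 11: 125 XOR 170 = 215

e3 6e 53 4c 51 4d aa eb ff 61 c2 d7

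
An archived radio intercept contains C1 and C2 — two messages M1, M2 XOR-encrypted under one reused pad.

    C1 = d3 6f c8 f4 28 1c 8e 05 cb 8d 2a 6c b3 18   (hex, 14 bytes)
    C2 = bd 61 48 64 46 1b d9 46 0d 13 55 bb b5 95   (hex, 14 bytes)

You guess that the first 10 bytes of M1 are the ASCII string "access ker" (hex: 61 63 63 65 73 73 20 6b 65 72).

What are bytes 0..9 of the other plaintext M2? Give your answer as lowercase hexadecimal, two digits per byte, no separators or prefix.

First, C1 ⊕ C2 = (M1 ⊕ K) ⊕ (M2 ⊕ K) = M1 ⊕ M2, so the key drops out. Then M2 = (M1 ⊕ M2) ⊕ M1 over the first 10 bytes.
byte 0: (d3 ⊕ bd) ⊕ 61 = 6e ⊕ 61 = 0f
byte 1: (6f ⊕ 61) ⊕ 63 = 0e ⊕ 63 = 6d
byte 2: (c8 ⊕ 48) ⊕ 63 = 80 ⊕ 63 = e3
byte 3: (f4 ⊕ 64) ⊕ 65 = 90 ⊕ 65 = f5
byte 4: (28 ⊕ 46) ⊕ 73 = 6e ⊕ 73 = 1d
byte 5: (1c ⊕ 1b) ⊕ 73 = 07 ⊕ 73 = 74
byte 6: (8e ⊕ d9) ⊕ 20 = 57 ⊕ 20 = 77
byte 7: (05 ⊕ 46) ⊕ 6b = 43 ⊕ 6b = 28
byte 8: (cb ⊕ 0d) ⊕ 65 = c6 ⊕ 65 = a3
byte 9: (8d ⊕ 13) ⊕ 72 = 9e ⊕ 72 = ec

0f6de3f51d747728a3ec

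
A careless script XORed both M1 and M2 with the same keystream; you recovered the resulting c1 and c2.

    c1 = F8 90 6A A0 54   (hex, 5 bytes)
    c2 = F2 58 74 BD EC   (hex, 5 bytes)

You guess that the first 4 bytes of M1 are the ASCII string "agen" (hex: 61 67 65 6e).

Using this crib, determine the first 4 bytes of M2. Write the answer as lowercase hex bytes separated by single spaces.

6b af 7b 73

First, c1 ⊕ c2 = (M1 ⊕ K) ⊕ (M2 ⊕ K) = M1 ⊕ M2, so the key drops out. Then M2 = (M1 ⊕ M2) ⊕ M1 over the first 4 bytes.
byte 0: (f8 xor f2) xor 61 = 0a xor 61 = 6b
byte 1: (90 xor 58) xor 67 = c8 xor 67 = af
byte 2: (6a xor 74) xor 65 = 1e xor 65 = 7b
byte 3: (a0 xor bd) xor 6e = 1d xor 6e = 73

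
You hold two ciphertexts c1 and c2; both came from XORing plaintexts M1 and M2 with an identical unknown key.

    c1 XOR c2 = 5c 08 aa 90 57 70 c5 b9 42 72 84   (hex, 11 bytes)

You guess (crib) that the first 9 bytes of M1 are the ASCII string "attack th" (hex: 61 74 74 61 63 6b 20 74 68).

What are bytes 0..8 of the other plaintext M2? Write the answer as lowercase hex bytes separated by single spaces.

Since c1 ⊕ c2 = M1 ⊕ M2, XORing with the guessed M1 bytes yields the corresponding M2 bytes: M2 = (c1 ⊕ c2) ⊕ M1.
01011100 XOR 01100001 = 00111101
00001000 XOR 01110100 = 01111100
10101010 XOR 01110100 = 11011110
10010000 XOR 01100001 = 11110001
01010111 XOR 01100011 = 00110100
01110000 XOR 01101011 = 00011011
11000101 XOR 00100000 = 11100101
10111001 XOR 01110100 = 11001101
01000010 XOR 01101000 = 00101010

3d 7c de f1 34 1b e5 cd 2a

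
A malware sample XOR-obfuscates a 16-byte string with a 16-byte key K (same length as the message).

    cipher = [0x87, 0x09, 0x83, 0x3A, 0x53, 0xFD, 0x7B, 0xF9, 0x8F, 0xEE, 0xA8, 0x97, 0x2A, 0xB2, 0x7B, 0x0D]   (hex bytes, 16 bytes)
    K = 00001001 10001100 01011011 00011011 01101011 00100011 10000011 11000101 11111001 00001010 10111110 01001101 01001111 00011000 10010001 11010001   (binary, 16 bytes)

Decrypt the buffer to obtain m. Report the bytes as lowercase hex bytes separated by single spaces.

XOR is its own inverse, so applying the key byte-wise gives the result directly.
135 ⊕   9 = 142
  9 ⊕ 140 = 133
131 ⊕  91 = 216
 58 ⊕  27 =  33
 83 ⊕ 107 =  56
253 ⊕  35 = 222
123 ⊕ 131 = 248
249 ⊕ 197 =  60
143 ⊕ 249 = 118
238 ⊕  10 = 228
168 ⊕ 190 =  22
151 ⊕  77 = 218
 42 ⊕  79 = 101
178 ⊕  24 = 170
123 ⊕ 145 = 234
 13 ⊕ 209 = 220

8e 85 d8 21 38 de f8 3c 76 e4 16 da 65 aa ea dc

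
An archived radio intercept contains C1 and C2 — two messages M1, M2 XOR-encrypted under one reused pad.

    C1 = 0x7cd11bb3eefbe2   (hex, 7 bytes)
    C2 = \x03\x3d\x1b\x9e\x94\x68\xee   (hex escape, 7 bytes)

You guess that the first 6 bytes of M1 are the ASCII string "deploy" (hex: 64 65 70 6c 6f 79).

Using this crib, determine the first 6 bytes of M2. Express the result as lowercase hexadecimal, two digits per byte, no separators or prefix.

First, C1 ⊕ C2 = (M1 ⊕ K) ⊕ (M2 ⊕ K) = M1 ⊕ M2, so the key drops out. Then M2 = (M1 ⊕ M2) ⊕ M1 over the first 6 bytes.
byte 0: (7c XOR 03) XOR 64 = 7f XOR 64 = 1b
byte 1: (d1 XOR 3d) XOR 65 = ec XOR 65 = 89
byte 2: (1b XOR 1b) XOR 70 = 00 XOR 70 = 70
byte 3: (b3 XOR 9e) XOR 6c = 2d XOR 6c = 41
byte 4: (ee XOR 94) XOR 6f = 7a XOR 6f = 15
byte 5: (fb XOR 68) XOR 79 = 93 XOR 79 = ea

1b89704115ea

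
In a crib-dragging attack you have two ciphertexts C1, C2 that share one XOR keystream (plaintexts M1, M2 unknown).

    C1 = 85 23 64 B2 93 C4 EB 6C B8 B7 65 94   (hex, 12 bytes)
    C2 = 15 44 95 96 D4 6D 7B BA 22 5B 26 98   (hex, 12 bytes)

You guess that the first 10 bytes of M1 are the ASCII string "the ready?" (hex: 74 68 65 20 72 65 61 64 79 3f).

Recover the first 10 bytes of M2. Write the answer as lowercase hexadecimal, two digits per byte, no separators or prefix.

First, C1 ⊕ C2 = (M1 ⊕ K) ⊕ (M2 ⊕ K) = M1 ⊕ M2, so the key drops out. Then M2 = (M1 ⊕ M2) ⊕ M1 over the first 10 bytes.
byte 0: (85 ⊕ 15) ⊕ 74 = 90 ⊕ 74 = e4
byte 1: (23 ⊕ 44) ⊕ 68 = 67 ⊕ 68 = 0f
byte 2: (64 ⊕ 95) ⊕ 65 = f1 ⊕ 65 = 94
byte 3: (b2 ⊕ 96) ⊕ 20 = 24 ⊕ 20 = 04
byte 4: (93 ⊕ d4) ⊕ 72 = 47 ⊕ 72 = 35
byte 5: (c4 ⊕ 6d) ⊕ 65 = a9 ⊕ 65 = cc
byte 6: (eb ⊕ 7b) ⊕ 61 = 90 ⊕ 61 = f1
byte 7: (6c ⊕ ba) ⊕ 64 = d6 ⊕ 64 = b2
byte 8: (b8 ⊕ 22) ⊕ 79 = 9a ⊕ 79 = e3
byte 9: (b7 ⊕ 5b) ⊕ 3f = ec ⊕ 3f = d3

e40f940435ccf1b2e3d3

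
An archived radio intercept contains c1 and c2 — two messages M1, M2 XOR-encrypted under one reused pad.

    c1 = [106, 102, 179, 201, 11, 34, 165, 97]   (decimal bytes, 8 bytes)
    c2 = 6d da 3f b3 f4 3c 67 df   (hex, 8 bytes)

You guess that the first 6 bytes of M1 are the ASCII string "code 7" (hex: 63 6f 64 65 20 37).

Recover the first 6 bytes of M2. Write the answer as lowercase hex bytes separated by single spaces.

First, c1 ⊕ c2 = (M1 ⊕ K) ⊕ (M2 ⊕ K) = M1 ⊕ M2, so the key drops out. Then M2 = (M1 ⊕ M2) ⊕ M1 over the first 6 bytes.
byte 0: (6a XOR 6d) XOR 63 = 07 XOR 63 = 64
byte 1: (66 XOR da) XOR 6f = bc XOR 6f = d3
byte 2: (b3 XOR 3f) XOR 64 = 8c XOR 64 = e8
byte 3: (c9 XOR b3) XOR 65 = 7a XOR 65 = 1f
byte 4: (0b XOR f4) XOR 20 = ff XOR 20 = df
byte 5: (22 XOR 3c) XOR 37 = 1e XOR 37 = 29

64 d3 e8 1f df 29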